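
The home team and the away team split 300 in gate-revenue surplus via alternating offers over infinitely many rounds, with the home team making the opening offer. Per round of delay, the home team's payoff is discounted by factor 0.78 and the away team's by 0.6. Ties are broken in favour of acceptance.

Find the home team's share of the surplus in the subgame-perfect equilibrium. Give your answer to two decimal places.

When the home team proposes, the away team accepts any offer worth at least 0.6 times what the away team would get by proposing next round; and vice versa.
This gives x = 300 − 0.6y and y = 300 − 0.78x, where x and y are each side's share when it proposes.
Hence (1 − 0.6·0.78)x = 300(1 − 0.6), i.e. 0.532·x = 120.
x ≈ 225.5639; the away team's share is 300 − x ≈ 74.4361.

225.56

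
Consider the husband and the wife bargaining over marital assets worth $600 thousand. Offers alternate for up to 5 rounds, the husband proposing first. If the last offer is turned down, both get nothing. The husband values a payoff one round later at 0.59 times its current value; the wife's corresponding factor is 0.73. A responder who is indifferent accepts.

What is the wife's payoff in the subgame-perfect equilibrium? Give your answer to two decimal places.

256.93

Work backward from the last round.
Round 5 (the husband proposes): rejection yields 0 for the wife; the husband offers 0 and keeps 600.
Round 4 (the wife proposes): the husband can get 600 next round, worth 0.59 × 600 = 354 now. The wife offers 354 and keeps 600 − 354 = 246.
Round 3 (the husband proposes): the wife can get 246 next round, worth 0.73 × 246 = 179.58 now. The husband offers 179.58 and keeps 600 − 179.58 = 420.42.
Round 2 (the wife proposes): the husband can get 420.42 next round, worth 0.59 × 420.42 = 248.0478 now. The wife offers 248.0478 and keeps 600 − 248.0478 = 351.9522.
Round 1 (the husband proposes): the wife can get 351.9522 next round, worth 0.73 × 351.9522 = 256.925106 now. The husband offers 256.925106 and keeps 600 − 256.925106 = 343.074894.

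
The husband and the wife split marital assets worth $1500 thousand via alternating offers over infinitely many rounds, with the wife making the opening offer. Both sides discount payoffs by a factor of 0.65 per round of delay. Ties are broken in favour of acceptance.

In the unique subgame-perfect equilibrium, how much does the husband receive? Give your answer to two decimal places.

In a stationary SPE each proposer offers the other exactly their discounted continuation value.
If the wife keeps x when proposing and the husband keeps y when proposing, then x = 1500 − 0.65y and y = 1500 − 0.65x.
Solving: x = 1500(1 − 0.65) / (1 − 0.65·0.65) = 525 / 0.5775 ≈ 909.0909.
The husband gets 1500 − 909.0909 ≈ 590.9091.

590.91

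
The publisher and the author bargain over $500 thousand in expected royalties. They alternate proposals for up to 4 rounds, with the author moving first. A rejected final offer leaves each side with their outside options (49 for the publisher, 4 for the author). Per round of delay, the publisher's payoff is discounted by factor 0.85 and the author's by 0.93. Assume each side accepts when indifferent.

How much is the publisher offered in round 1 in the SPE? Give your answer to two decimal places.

Round 4 (the publisher proposes): the author gets 4 if talks fail, so the publisher offers 4 and keeps 496.
Round 3 (the author proposes): the publisher can get 496 next round, worth 0.85 × 496 = 421.6 now, so the author offers 421.6, keeping 78.4.
Round 2 (the publisher proposes): the author can get 78.4 next round, worth 0.93 × 78.4 = 72.912 now, so the publisher offers 72.912, keeping 427.088.
Round 1 (the author proposes): the publisher can get 427.088 next round, worth 0.85 × 427.088 = 363.0248 now, so the author offers 363.0248, keeping 136.9752.

363.02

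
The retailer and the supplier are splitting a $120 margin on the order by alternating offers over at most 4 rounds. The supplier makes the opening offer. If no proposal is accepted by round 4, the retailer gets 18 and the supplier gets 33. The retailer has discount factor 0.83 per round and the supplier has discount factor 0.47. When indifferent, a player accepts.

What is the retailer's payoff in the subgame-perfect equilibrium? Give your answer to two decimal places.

80.96

Round 4 (the retailer proposes): the supplier gets 33 if talks fail, so the retailer offers 33 and keeps 87.
Round 3 (the supplier proposes): the retailer can get 87 next round, worth 0.83 × 87 = 72.21 now; the supplier offers that and keeps 47.79.
Round 2 (the retailer proposes): the supplier can get 47.79 next round, worth 0.47 × 47.79 = 22.4613 now, so the retailer offers 22.4613, keeping 97.5387.
Round 1 (the supplier proposes): the retailer can get 97.5387 next round, worth 0.83 × 97.5387 = 80.957121 now, so the supplier offers 80.957121, keeping 39.042879.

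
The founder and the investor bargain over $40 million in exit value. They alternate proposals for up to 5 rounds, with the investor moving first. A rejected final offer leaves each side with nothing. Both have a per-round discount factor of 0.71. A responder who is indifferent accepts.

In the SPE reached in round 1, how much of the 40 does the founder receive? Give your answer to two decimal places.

Round 5 (the investor proposes): rejection yields 0 for the founder; the investor offers 0 and keeps 40.
Round 4 (the founder proposes): the investor can get 40 next round, worth 0.71 × 40 = 28.4 now; the founder offers that and keeps 11.6.
Round 3 (the investor proposes): the founder can get 11.6 next round, worth 0.71 × 11.6 = 8.236 now. The investor offers 8.236 and keeps 40 − 8.236 = 31.764.
Round 2 (the founder proposes): the investor can get 31.764 next round, worth 0.71 × 31.764 = 22.55244 now; the founder offers that and keeps 17.44756.
Round 1 (the investor proposes): the founder can get 17.44756 next round, worth 0.71 × 17.44756 = 12.3877676 now; the investor offers that and keeps 27.6122324.

12.39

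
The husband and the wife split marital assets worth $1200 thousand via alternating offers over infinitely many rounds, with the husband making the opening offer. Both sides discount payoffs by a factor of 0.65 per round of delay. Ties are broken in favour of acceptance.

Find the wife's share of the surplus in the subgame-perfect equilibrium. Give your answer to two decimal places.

In a stationary SPE each proposer offers the other exactly their discounted continuation value.
If the husband keeps x when proposing and the wife keeps y when proposing, then x = 1200 − 0.65y and y = 1200 − 0.65x.
Solving: x = 1200(1 − 0.65) / (1 − 0.65·0.65) = 420 / 0.5775 ≈ 727.2727.
The wife gets 1200 − 727.2727 ≈ 472.7273.

472.73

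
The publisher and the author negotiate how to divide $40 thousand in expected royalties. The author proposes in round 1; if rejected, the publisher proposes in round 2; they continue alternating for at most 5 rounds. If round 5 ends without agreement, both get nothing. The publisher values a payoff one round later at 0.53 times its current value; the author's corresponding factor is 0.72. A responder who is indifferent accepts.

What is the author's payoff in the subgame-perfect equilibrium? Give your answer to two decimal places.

Solve by backward induction from round 5.
Round 5 (the author proposes): rejection yields 0 for the publisher; the author offers 0 and keeps 40.
Round 4 (the publisher proposes): the author can get 40 next round, worth 0.72 × 40 = 28.8 now; the publisher offers that and keeps 11.2.
Round 3 (the author proposes): the publisher can get 11.2 next round, worth 0.53 × 11.2 = 5.936 now, so the author offers 5.936, keeping 34.064.
Round 2 (the publisher proposes): the author can get 34.064 next round, worth 0.72 × 34.064 = 24.52608 now; the publisher offers that and keeps 15.47392.
Round 1 (the author proposes): the publisher can get 15.47392 next round, worth 0.53 × 15.47392 = 8.2011776 now. The author offers 8.2011776 and keeps 40 − 8.2011776 = 31.7988224.

31.80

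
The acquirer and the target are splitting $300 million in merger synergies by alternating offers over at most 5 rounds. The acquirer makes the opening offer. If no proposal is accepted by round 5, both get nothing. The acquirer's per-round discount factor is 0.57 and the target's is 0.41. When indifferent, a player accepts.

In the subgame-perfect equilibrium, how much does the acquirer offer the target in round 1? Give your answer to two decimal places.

65.25

Round 5 (the acquirer proposes): rejection yields 0 for the target; the acquirer offers 0 and keeps 300.
Round 4 (the target proposes): the acquirer can get 300 next round, worth 0.57 × 300 = 171 now. The target offers 171 and keeps 300 − 171 = 129.
Round 3 (the acquirer proposes): the target can get 129 next round, worth 0.41 × 129 = 52.89 now; the acquirer offers that and keeps 247.11.
Round 2 (the target proposes): the acquirer can get 247.11 next round, worth 0.57 × 247.11 = 140.8527 now, so the target offers 140.8527, keeping 159.1473.
Round 1 (the acquirer proposes): the target can get 159.1473 next round, worth 0.41 × 159.1473 = 65.250393 now. The acquirer offers 65.250393 and keeps 300 − 65.250393 = 234.749607.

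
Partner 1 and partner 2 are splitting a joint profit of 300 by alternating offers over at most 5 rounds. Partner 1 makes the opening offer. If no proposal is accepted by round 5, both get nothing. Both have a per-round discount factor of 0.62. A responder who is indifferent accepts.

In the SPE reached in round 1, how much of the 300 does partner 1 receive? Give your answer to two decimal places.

202.15

Round 5 (partner 1 proposes): rejection yields 0 for partner 2; partner 1 offers 0 and keeps 300.
Round 4 (partner 2 proposes): partner 1 can get 300 next round, worth 0.62 × 300 = 186 now; partner 2 offers that and keeps 114.
Round 3 (partner 1 proposes): partner 2 can get 114 next round, worth 0.62 × 114 = 70.68 now, so partner 1 offers 70.68, keeping 229.32.
Round 2 (partner 2 proposes): partner 1 can get 229.32 next round, worth 0.62 × 229.32 = 142.1784 now. Partner 2 offers 142.1784 and keeps 300 − 142.1784 = 157.8216.
Round 1 (partner 1 proposes): partner 2 can get 157.8216 next round, worth 0.62 × 157.8216 = 97.849392 now, so partner 1 offers 97.849392, keeping 202.150608.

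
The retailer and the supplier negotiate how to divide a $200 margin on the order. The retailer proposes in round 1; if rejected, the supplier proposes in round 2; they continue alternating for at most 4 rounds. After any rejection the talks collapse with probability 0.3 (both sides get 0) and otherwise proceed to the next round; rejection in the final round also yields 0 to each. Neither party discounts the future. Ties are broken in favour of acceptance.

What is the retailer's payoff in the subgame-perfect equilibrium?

89.4

Round 4 (the supplier proposes): rejection yields 0 for the retailer; the supplier offers 0 and keeps 200.
Round 3 (the retailer proposes): rejecting gives the supplier an expected 0.7 × 200 = 140, so the retailer offers 140, keeping 60.
Round 2 (the supplier proposes): rejecting gives the retailer an expected 0.7 × 60 = 42. The supplier offers 42 and keeps 200 − 42 = 158.
Round 1 (the retailer proposes): rejecting gives the supplier an expected 0.7 × 158 = 110.6; the retailer offers that and keeps 89.4.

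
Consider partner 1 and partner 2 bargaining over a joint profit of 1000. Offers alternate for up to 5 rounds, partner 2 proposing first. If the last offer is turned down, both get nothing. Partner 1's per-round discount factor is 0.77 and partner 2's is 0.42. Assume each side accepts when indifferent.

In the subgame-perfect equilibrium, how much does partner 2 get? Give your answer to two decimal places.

By backward induction:
Round 5 (partner 2 proposes): rejection yields 0 for partner 1; partner 2 offers 0 and keeps 1000.
Round 4 (partner 1 proposes): partner 2 can get 1000 next round, worth 0.42 × 1000 = 420 now, so partner 1 offers 420, keeping 580.
Round 3 (partner 2 proposes): partner 1 can get 580 next round, worth 0.77 × 580 = 446.6 now. Partner 2 offers 446.6 and keeps 1000 − 446.6 = 553.4.
Round 2 (partner 1 proposes): partner 2 can get 553.4 next round, worth 0.42 × 553.4 = 232.428 now, so partner 1 offers 232.428, keeping 767.572.
Round 1 (partner 2 proposes): partner 1 can get 767.572 next round, worth 0.77 × 767.572 = 591.03044 now. Partner 2 offers 591.03044 and keeps 1000 − 591.03044 = 408.96956.

408.97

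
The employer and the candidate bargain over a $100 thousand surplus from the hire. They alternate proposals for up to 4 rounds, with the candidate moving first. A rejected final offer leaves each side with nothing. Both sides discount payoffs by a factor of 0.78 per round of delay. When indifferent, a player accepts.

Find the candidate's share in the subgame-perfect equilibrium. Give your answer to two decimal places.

35.38

Solve by backward induction from round 4.
Round 4 (the employer proposes): rejection yields 0 for the candidate; the employer offers 0 and keeps 100.
Round 3 (the candidate proposes): the employer can get 100 next round, worth 0.78 × 100 = 78 now, so the candidate offers 78, keeping 22.
Round 2 (the employer proposes): the candidate can get 22 next round, worth 0.78 × 22 = 17.16 now, so the employer offers 17.16, keeping 82.84.
Round 1 (the candidate proposes): the employer can get 82.84 next round, worth 0.78 × 82.84 = 64.6152 now, so the candidate offers 64.6152, keeping 35.3848.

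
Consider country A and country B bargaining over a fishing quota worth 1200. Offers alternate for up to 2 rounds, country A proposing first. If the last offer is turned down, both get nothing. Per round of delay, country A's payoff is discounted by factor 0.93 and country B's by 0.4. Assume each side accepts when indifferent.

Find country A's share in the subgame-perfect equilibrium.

Solve by backward induction from round 2.
Round 2 (country B proposes): country A will accept anything ≥ 0, so country B offers 0 and keeps 1200.
Round 1 (country A proposes): country B can get 1200 next round, worth 0.4 × 1200 = 480 now; country A offers that and keeps 720.

720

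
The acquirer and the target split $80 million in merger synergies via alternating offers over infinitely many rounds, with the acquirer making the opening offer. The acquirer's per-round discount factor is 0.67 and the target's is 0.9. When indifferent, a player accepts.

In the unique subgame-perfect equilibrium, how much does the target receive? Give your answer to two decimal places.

Let x be the acquirer's share when the acquirer proposes and y be the target's share when the target proposes.
The target accepts iff offered ≥ 0.9·y, so x = 80 − 0.9y. Symmetrically y = 80 − 0.67x.
Substituting: x = 80 − 0.9(80 − 0.67x), giving x(1 − 0.67·0.9) = 80(1 − 0.9).
So x = 80 × 0.1 / 0.397 ≈ 20.1511, and the target receives 80 − x ≈ 59.8489.

59.85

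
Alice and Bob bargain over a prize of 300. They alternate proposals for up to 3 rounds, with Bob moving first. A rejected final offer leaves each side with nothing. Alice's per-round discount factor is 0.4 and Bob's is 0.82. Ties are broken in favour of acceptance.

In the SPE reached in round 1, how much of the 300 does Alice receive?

21.6

Round 3 (Bob proposes): rejection yields 0 for Alice; Bob offers 0 and keeps 300.
Round 2 (Alice proposes): Bob can get 300 next round, worth 0.82 × 300 = 246 now. Alice offers 246 and keeps 300 − 246 = 54.
Round 1 (Bob proposes): Alice can get 54 next round, worth 0.4 × 54 = 21.6 now, so Bob offers 21.6, keeping 278.4.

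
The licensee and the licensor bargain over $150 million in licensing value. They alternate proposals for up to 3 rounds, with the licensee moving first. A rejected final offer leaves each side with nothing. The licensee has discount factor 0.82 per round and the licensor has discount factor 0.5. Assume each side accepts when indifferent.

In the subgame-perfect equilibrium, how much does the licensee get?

136.5

By backward induction:
Round 3 (the licensee proposes): rejection yields 0 for the licensor; the licensee offers 0 and keeps 150.
Round 2 (the licensor proposes): the licensee can get 150 next round, worth 0.82 × 150 = 123 now; the licensor offers that and keeps 27.
Round 1 (the licensee proposes): the licensor can get 27 next round, worth 0.5 × 27 = 13.5 now; the licensee offers that and keeps 136.5.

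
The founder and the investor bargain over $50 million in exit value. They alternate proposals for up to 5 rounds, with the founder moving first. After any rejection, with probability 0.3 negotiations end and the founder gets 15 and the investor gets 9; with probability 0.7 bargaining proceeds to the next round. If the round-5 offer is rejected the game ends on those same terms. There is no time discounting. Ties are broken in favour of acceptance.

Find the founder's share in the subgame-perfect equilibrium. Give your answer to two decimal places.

32.86

Round 5 (the founder proposes): the investor gets 9 if talks fail, so the founder offers 9 and keeps 41.
Round 4 (the investor proposes): rejecting gives the founder an expected 0.7 × 41 + 0.3 × 15 = 33.2. The investor offers 33.2 and keeps 50 − 33.2 = 16.8.
Round 3 (the founder proposes): rejecting gives the investor an expected 0.7 × 16.8 + 0.3 × 9 = 14.46; the founder offers that and keeps 35.54.
Round 2 (the investor proposes): rejecting gives the founder an expected 0.7 × 35.54 + 0.3 × 15 = 29.378; the investor offers that and keeps 20.622.
Round 1 (the founder proposes): rejecting gives the investor an expected 0.7 × 20.622 + 0.3 × 9 = 17.1354, so the founder offers 17.1354, keeping 32.8646.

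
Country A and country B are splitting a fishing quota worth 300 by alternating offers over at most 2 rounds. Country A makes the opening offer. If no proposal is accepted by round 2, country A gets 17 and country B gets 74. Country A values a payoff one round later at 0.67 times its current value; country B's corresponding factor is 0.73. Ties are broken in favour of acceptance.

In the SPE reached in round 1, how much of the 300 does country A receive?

Round 2 (country B proposes): country A gets 17 if talks fail, so country B offers 17 and keeps 283.
Round 1 (country A proposes): country B can get 283 next round, worth 0.73 × 283 = 206.59 now. Country A offers 206.59 and keeps 300 − 206.59 = 93.41.

93.41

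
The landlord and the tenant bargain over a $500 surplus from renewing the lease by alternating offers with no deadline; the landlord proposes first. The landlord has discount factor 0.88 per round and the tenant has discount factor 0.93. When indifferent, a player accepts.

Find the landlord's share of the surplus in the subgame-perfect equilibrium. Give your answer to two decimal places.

192.73

Let x be the landlord's share when the landlord proposes and y be the tenant's share when the tenant proposes.
The tenant accepts iff offered ≥ 0.93·y, so x = 500 − 0.93y. Symmetrically y = 500 − 0.88x.
Substituting: x = 500 − 0.93(500 − 0.88x), giving x(1 − 0.88·0.93) = 500(1 − 0.93).
So x = 500 × 0.07 / 0.1816 ≈ 192.7313, and the tenant receives 500 − x ≈ 307.2687.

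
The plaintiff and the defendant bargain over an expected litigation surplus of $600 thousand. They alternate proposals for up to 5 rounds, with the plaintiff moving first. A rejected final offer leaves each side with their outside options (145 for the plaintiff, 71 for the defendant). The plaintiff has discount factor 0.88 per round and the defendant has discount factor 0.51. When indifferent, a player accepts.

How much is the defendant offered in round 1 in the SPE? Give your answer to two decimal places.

By backward induction:
Round 5 (the plaintiff proposes): the defendant gets 71 if talks fail, so the plaintiff offers 71 and keeps 529.
Round 4 (the defendant proposes): the plaintiff can get 529 next round, worth 0.88 × 529 = 465.52 now, so the defendant offers 465.52, keeping 134.48.
Round 3 (the plaintiff proposes): the defendant can get 134.48 next round, worth 0.51 × 134.48 = 68.5848 now. The plaintiff offers 68.5848 and keeps 600 − 68.5848 = 531.4152.
Round 2 (the defendant proposes): the plaintiff can get 531.4152 next round, worth 0.88 × 531.4152 = 467.645376 now. The defendant offers 467.645376 and keeps 600 − 467.645376 = 132.354624.
Round 1 (the plaintiff proposes): the defendant can get 132.354624 next round, worth 0.51 × 132.354624 = 67.50085824 now; the plaintiff offers that and keeps 532.49914176.

67.50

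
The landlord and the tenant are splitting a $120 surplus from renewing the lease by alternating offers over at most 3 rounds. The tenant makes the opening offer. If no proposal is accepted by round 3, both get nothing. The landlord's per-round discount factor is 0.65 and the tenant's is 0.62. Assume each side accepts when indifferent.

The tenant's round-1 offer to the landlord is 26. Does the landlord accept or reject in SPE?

Round 3 (the tenant proposes): rejection yields 0 for the landlord; the tenant offers 0 and keeps 120.
Round 2 (the landlord proposes): the tenant can get 120 next round, worth 0.62 × 120 = 74.4 now. The landlord offers 74.4 and keeps 120 − 74.4 = 45.6.
So by rejecting in round 1, the landlord gets 45.6 next round, worth 0.65 × 45.6 = 29.64 now.
Offer 26 < 29.64, so the landlord rejects.

Reject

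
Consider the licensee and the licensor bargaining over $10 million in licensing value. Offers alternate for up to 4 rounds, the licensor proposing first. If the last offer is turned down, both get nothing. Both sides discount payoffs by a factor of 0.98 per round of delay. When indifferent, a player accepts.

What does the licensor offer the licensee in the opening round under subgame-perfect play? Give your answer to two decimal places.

Round 4 (the licensee proposes): the licensor will accept anything ≥ 0, so the licensee offers 0 and keeps 10.
Round 3 (the licensor proposes): the licensee can get 10 next round, worth 0.98 × 10 = 9.8 now; the licensor offers that and keeps 0.2.
Round 2 (the licensee proposes): the licensor can get 0.2 next round, worth 0.98 × 0.2 = 0.196 now; the licensee offers that and keeps 9.804.
Round 1 (the licensor proposes): the licensee can get 9.804 next round, worth 0.98 × 9.804 = 9.60792 now; the licensor offers that and keeps 0.39208.

9.61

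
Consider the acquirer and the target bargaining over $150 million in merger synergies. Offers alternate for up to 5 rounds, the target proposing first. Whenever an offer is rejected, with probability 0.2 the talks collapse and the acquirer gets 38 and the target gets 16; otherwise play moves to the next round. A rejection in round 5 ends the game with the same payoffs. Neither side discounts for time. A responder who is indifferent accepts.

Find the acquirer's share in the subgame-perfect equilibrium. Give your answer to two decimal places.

63.19

Round 5 (the target proposes): the acquirer gets 38 if talks fail, so the target offers 38 and keeps 112.
Round 4 (the acquirer proposes): rejecting gives the target an expected 0.8 × 112 + 0.2 × 16 = 92.8. The acquirer offers 92.8 and keeps 150 − 92.8 = 57.2.
Round 3 (the target proposes): rejecting gives the acquirer an expected 0.8 × 57.2 + 0.2 × 38 = 53.36. The target offers 53.36 and keeps 150 − 53.36 = 96.64.
Round 2 (the acquirer proposes): rejecting gives the target an expected 0.8 × 96.64 + 0.2 × 16 = 80.512, so the acquirer offers 80.512, keeping 69.488.
Round 1 (the target proposes): rejecting gives the acquirer an expected 0.8 × 69.488 + 0.2 × 38 = 63.1904. The target offers 63.1904 and keeps 150 − 63.1904 = 86.8096.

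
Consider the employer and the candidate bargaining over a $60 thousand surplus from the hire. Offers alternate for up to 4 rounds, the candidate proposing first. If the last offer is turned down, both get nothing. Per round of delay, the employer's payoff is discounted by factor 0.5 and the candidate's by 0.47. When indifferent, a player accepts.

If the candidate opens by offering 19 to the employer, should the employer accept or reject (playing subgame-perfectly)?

Reject

Work out the employer's continuation value if the offer is rejected.
Round 4 (the employer proposes): rejection yields 0 for the candidate; the employer offers 0 and keeps 60.
Round 3 (the candidate proposes): the employer can get 60 next round, worth 0.5 × 60 = 30 now; the candidate offers that and keeps 30.
Round 2 (the employer proposes): the candidate can get 30 next round, worth 0.47 × 30 = 14.1 now. The employer offers 14.1 and keeps 60 − 14.1 = 45.9.
So by rejecting in round 1, the employer gets 45.9 next round, worth 0.5 × 45.9 = 22.95 now.
Offer 19 < 22.95, so the employer rejects.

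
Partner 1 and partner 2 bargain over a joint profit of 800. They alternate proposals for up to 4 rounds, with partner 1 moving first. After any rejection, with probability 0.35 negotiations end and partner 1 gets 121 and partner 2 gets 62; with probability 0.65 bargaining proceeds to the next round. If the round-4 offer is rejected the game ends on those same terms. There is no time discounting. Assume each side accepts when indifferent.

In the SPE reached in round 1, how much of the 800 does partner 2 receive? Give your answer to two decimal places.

Round 4 (partner 2 proposes): partner 1 gets 121 if talks fail, so partner 2 offers 121 and keeps 679.
Round 3 (partner 1 proposes): rejecting gives partner 2 an expected 0.65 × 679 + 0.35 × 62 = 463.05. Partner 1 offers 463.05 and keeps 800 − 463.05 = 336.95.
Round 2 (partner 2 proposes): rejecting gives partner 1 an expected 0.65 × 336.95 + 0.35 × 121 = 261.3675; partner 2 offers that and keeps 538.6325.
Round 1 (partner 1 proposes): rejecting gives partner 2 an expected 0.65 × 538.6325 + 0.35 × 62 = 371.811125. Partner 1 offers 371.811125 and keeps 800 − 371.811125 = 428.188875.

371.81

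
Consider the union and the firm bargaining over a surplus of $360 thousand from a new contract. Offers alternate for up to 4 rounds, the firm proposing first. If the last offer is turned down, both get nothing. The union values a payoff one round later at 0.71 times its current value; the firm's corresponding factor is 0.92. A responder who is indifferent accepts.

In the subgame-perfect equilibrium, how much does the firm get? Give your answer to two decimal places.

172.59

Work backward from the last round.
Round 4 (the union proposes): the firm will accept anything ≥ 0, so the union offers 0 and keeps 360.
Round 3 (the firm proposes): the union can get 360 next round, worth 0.71 × 360 = 255.6 now, so the firm offers 255.6, keeping 104.4.
Round 2 (the union proposes): the firm can get 104.4 next round, worth 0.92 × 104.4 = 96.048 now, so the union offers 96.048, keeping 263.952.
Round 1 (the firm proposes): the union can get 263.952 next round, worth 0.71 × 263.952 = 187.40592 now. The firm offers 187.40592 and keeps 360 − 187.40592 = 172.59408.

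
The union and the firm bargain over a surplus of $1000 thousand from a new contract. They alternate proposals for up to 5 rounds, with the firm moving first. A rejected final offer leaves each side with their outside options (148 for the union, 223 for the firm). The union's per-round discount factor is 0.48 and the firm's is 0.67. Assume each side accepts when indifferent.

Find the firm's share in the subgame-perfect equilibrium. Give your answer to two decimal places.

Round 5 (the firm proposes): the union gets 148 if talks fail, so the firm offers 148 and keeps 852.
Round 4 (the union proposes): the firm can get 852 next round, worth 0.67 × 852 = 570.84 now; the union offers that and keeps 429.16.
Round 3 (the firm proposes): the union can get 429.16 next round, worth 0.48 × 429.16 = 205.9968 now, so the firm offers 205.9968, keeping 794.0032.
Round 2 (the union proposes): the firm can get 794.0032 next round, worth 0.67 × 794.0032 = 531.982144 now; the union offers that and keeps 468.017856.
Round 1 (the firm proposes): the union can get 468.017856 next round, worth 0.48 × 468.017856 = 224.64857088 now, so the firm offers 224.64857088, keeping 775.35142912.

775.35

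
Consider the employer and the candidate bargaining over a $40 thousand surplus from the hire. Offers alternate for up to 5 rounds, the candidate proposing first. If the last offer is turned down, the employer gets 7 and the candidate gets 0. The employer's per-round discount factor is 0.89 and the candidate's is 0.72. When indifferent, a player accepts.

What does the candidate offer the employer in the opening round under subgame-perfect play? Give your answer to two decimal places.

Round 5 (the candidate proposes): the employer gets 7 if talks fail, so the candidate offers 7 and keeps 33.
Round 4 (the employer proposes): the candidate can get 33 next round, worth 0.72 × 33 = 23.76 now. The employer offers 23.76 and keeps 40 − 23.76 = 16.24.
Round 3 (the candidate proposes): the employer can get 16.24 next round, worth 0.89 × 16.24 = 14.4536 now, so the candidate offers 14.4536, keeping 25.5464.
Round 2 (the employer proposes): the candidate can get 25.5464 next round, worth 0.72 × 25.5464 = 18.393408 now; the employer offers that and keeps 21.606592.
Round 1 (the candidate proposes): the employer can get 21.606592 next round, worth 0.89 × 21.606592 = 19.22986688 now, so the candidate offers 19.22986688, keeping 20.77013312.

19.23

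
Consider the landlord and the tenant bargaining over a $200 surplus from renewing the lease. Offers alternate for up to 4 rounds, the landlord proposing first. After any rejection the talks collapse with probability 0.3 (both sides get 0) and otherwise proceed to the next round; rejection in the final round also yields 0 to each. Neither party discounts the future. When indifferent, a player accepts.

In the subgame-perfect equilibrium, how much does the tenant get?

110.6

Round 4 (the tenant proposes): the landlord will accept anything ≥ 0, so the tenant offers 0 and keeps 200.
Round 3 (the landlord proposes): rejecting gives the tenant an expected 0.7 × 200 = 140. The landlord offers 140 and keeps 200 − 140 = 60.
Round 2 (the tenant proposes): rejecting gives the landlord an expected 0.7 × 60 = 42. The tenant offers 42 and keeps 200 − 42 = 158.
Round 1 (the landlord proposes): rejecting gives the tenant an expected 0.7 × 158 = 110.6; the landlord offers that and keeps 89.4.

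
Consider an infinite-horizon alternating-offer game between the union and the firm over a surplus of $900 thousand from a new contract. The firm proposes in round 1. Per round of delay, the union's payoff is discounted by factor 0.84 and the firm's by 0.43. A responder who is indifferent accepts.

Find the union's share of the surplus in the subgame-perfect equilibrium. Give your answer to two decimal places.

674.58

Let x be the firm's share when the firm proposes and y be the union's share when the union proposes.
The union accepts iff offered ≥ 0.84·y, so x = 900 − 0.84y. Symmetrically y = 900 − 0.43x.
Substituting: x = 900 − 0.84(900 − 0.43x), giving x(1 − 0.43·0.84) = 900(1 − 0.84).
So x = 900 × 0.16 / 0.6388 ≈ 225.4227, and the union receives 900 − x ≈ 674.5773.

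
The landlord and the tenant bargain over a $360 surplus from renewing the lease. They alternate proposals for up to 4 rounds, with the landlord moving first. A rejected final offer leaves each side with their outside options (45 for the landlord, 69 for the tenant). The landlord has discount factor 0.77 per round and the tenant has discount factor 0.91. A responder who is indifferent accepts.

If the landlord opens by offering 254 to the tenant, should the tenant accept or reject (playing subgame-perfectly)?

Reject

Round 4 (the tenant proposes): the landlord gets 45 if talks fail, so the tenant offers 45 and keeps 315.
Round 3 (the landlord proposes): the tenant can get 315 next round, worth 0.91 × 315 = 286.65 now; the landlord offers that and keeps 73.35.
Round 2 (the tenant proposes): the landlord can get 73.35 next round, worth 0.77 × 73.35 = 56.4795 now. The tenant offers 56.4795 and keeps 360 − 56.4795 = 303.5205.
So by rejecting in round 1, the tenant gets 303.5205 next round, worth 0.91 × 303.5205 = 276.203655 now.
Offer 254 < 276.203655, so the tenant rejects.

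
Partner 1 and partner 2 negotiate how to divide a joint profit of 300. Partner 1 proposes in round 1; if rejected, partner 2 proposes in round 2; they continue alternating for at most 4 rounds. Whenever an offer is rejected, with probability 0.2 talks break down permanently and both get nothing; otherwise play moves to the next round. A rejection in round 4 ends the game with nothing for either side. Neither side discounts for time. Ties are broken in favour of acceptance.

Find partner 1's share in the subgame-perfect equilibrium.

Round 4 (partner 2 proposes): rejection yields 0 for partner 1; partner 2 offers 0 and keeps 300.
Round 3 (partner 1 proposes): rejecting gives partner 2 an expected 0.8 × 300 = 240; partner 1 offers that and keeps 60.
Round 2 (partner 2 proposes): rejecting gives partner 1 an expected 0.8 × 60 = 48. Partner 2 offers 48 and keeps 300 − 48 = 252.
Round 1 (partner 1 proposes): rejecting gives partner 2 an expected 0.8 × 252 = 201.6. Partner 1 offers 201.6 and keeps 300 − 201.6 = 98.4.

98.4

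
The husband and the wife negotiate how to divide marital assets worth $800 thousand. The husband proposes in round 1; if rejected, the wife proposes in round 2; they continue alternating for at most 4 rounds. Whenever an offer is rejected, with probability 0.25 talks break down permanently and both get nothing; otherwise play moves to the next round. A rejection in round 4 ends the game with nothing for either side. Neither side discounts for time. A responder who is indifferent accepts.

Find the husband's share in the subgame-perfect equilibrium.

Round 4 (the wife proposes): rejection yields 0 for the husband; the wife offers 0 and keeps 800.
Round 3 (the husband proposes): rejecting gives the wife an expected 0.75 × 800 = 600, so the husband offers 600, keeping 200.
Round 2 (the wife proposes): rejecting gives the husband an expected 0.75 × 200 = 150, so the wife offers 150, keeping 650.
Round 1 (the husband proposes): rejecting gives the wife an expected 0.75 × 650 = 487.5. The husband offers 487.5 and keeps 800 − 487.5 = 312.5.

312.5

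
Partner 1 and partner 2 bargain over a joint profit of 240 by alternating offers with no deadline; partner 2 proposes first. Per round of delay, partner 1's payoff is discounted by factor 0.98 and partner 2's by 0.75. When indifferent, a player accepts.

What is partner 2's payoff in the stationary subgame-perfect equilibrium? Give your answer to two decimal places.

18.11

In a stationary SPE each proposer offers the other exactly their discounted continuation value.
If partner 2 keeps x when proposing and partner 1 keeps y when proposing, then x = 240 − 0.98y and y = 240 − 0.75x.
Solving: x = 240(1 − 0.98) / (1 − 0.75·0.98) = 4.8 / 0.265 ≈ 18.1132.
Partner 1 gets 240 − 18.1132 ≈ 221.8868.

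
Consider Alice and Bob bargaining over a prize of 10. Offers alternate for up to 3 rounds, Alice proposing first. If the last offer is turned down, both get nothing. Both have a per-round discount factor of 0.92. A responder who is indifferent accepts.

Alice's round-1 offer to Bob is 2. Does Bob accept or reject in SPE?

Work out Bob's continuation value if the offer is rejected.
Round 3 (Alice proposes): rejection yields 0 for Bob; Alice offers 0 and keeps 10.
Round 2 (Bob proposes): Alice can get 10 next round, worth 0.92 × 10 = 9.2 now, so Bob offers 9.2, keeping 0.8.
So by rejecting in round 1, Bob gets 0.8 next round, worth 0.92 × 0.8 = 0.736 now.
Offer 2 ≥ 0.736, so Bob accepts.

Accept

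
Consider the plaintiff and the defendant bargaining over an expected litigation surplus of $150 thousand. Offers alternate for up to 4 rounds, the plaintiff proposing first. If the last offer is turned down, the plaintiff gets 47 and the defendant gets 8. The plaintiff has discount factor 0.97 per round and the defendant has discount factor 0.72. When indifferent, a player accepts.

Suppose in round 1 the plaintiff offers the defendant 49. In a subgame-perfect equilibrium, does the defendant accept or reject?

Reject

Round 4 (the defendant proposes): the plaintiff gets 47 if talks fail, so the defendant offers 47 and keeps 103.
Round 3 (the plaintiff proposes): the defendant can get 103 next round, worth 0.72 × 103 = 74.16 now; the plaintiff offers that and keeps 75.84.
Round 2 (the defendant proposes): the plaintiff can get 75.84 next round, worth 0.97 × 75.84 = 73.5648 now; the defendant offers that and keeps 76.4352.
So by rejecting in round 1, the defendant gets 76.4352 next round, worth 0.72 × 76.4352 = 55.033344 now.
Offer 49 < 55.033344, so the defendant rejects.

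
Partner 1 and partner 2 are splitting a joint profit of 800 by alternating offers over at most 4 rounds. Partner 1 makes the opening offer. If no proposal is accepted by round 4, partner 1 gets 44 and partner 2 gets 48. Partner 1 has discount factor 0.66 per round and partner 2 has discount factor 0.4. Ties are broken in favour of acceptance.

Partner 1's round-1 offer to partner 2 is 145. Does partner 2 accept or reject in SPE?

Reject

Round 4 (partner 2 proposes): partner 1 gets 44 if talks fail, so partner 2 offers 44 and keeps 756.
Round 3 (partner 1 proposes): partner 2 can get 756 next round, worth 0.4 × 756 = 302.4 now; partner 1 offers that and keeps 497.6.
Round 2 (partner 2 proposes): partner 1 can get 497.6 next round, worth 0.66 × 497.6 = 328.416 now; partner 2 offers that and keeps 471.584.
So by rejecting in round 1, partner 2 gets 471.584 next round, worth 0.4 × 471.584 = 188.6336 now.
Offer 145 < 188.6336, so partner 2 rejects.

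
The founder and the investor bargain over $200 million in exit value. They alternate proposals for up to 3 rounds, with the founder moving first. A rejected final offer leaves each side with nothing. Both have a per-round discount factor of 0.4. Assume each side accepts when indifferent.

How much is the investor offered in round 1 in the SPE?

48

Work backward from the last round.
Round 3 (the founder proposes): the investor will accept anything ≥ 0, so the founder offers 0 and keeps 200.
Round 2 (the investor proposes): the founder can get 200 next round, worth 0.4 × 200 = 80 now; the investor offers that and keeps 120.
Round 1 (the founder proposes): the investor can get 120 next round, worth 0.4 × 120 = 48 now. The founder offers 48 and keeps 200 − 48 = 152.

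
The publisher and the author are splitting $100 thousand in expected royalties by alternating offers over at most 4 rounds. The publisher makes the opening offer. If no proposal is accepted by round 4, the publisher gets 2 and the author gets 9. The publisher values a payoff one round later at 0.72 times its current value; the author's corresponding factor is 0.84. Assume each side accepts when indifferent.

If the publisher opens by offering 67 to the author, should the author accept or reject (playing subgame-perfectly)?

Round 4 (the author proposes): the publisher gets 2 if talks fail, so the author offers 2 and keeps 98.
Round 3 (the publisher proposes): the author can get 98 next round, worth 0.84 × 98 = 82.32 now, so the publisher offers 82.32, keeping 17.68.
Round 2 (the author proposes): the publisher can get 17.68 next round, worth 0.72 × 17.68 = 12.7296 now. The author offers 12.7296 and keeps 100 − 12.7296 = 87.2704.
So by rejecting in round 1, the author gets 87.2704 next round, worth 0.84 × 87.2704 = 73.307136 now.
Offer 67 < 73.307136, so the author rejects.

Reject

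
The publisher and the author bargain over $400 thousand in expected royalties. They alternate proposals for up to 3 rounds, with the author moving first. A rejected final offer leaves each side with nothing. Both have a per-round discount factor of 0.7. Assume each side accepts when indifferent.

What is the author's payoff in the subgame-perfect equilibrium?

Round 3 (the author proposes): rejection yields 0 for the publisher; the author offers 0 and keeps 400.
Round 2 (the publisher proposes): the author can get 400 next round, worth 0.7 × 400 = 280 now; the publisher offers that and keeps 120.
Round 1 (the author proposes): the publisher can get 120 next round, worth 0.7 × 120 = 84 now, so the author offers 84, keeping 316.

316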